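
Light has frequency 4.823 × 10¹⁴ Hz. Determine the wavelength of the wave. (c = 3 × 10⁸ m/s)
λ = c/f = 622 nm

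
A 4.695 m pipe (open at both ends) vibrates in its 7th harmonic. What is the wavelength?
λₙ = 2L/n = 1.341 m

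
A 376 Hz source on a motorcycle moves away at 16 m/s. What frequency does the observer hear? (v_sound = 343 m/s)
f_obs = f·v/(v + v_s) = 359.2 Hz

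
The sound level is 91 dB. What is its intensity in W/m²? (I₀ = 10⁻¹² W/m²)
I = I₀·10^(β/10) = 1.26 × 10⁻³ W/m²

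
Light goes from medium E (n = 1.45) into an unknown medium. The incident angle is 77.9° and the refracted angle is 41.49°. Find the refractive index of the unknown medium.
n₂ = n₁·sin θ₁ / sin θ₂ = 2.14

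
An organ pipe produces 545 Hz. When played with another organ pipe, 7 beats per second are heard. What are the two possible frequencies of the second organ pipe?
f₂ = 545 ± 7 Hz → 552 Hz or 538 Hz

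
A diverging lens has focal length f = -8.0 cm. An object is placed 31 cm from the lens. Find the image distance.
1/di = 1/f − 1/do → di = -6.359 cm (virtual image)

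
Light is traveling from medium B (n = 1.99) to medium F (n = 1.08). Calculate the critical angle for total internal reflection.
θc = arcsin(n₂/n₁) = 32.87°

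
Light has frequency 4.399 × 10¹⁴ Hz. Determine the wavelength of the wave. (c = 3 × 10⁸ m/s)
λ = c/f = 682 nm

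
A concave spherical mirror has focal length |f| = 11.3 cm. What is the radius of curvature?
R = 2|f| = 22.6 cm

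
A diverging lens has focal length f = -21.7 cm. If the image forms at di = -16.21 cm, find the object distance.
1/do = 1/f − 1/di → do = 64.07 cm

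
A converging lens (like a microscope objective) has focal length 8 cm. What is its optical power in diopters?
P = 1/f = 12.5 D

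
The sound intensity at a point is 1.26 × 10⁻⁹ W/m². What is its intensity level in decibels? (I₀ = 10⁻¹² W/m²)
β = 10·log₁₀(I/I₀) = 31 dB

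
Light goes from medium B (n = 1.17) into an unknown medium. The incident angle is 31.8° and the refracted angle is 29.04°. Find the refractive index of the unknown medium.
n₂ = n₁·sin θ₁ / sin θ₂ = 1.27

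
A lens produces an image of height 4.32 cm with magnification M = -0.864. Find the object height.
ho = |hi|/|M| = 5 cm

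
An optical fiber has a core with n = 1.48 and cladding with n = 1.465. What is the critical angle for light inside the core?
θc = arcsin(n_cladding/n_core) = 81.84°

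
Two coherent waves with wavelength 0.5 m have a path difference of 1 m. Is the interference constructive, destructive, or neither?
constructive — path difference = 2λ, a whole number of wavelengths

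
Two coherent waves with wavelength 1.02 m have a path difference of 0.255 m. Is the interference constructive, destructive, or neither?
neither (partial) — path difference = 0.25λ, neither a whole number of wavelengths nor an odd multiple of λ/2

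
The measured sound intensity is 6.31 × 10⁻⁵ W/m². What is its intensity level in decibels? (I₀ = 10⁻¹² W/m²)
β = 10·log₁₀(I/I₀) = 78 dB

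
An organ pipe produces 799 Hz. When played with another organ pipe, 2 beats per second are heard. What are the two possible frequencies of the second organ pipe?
f₂ = 799 ± 2 Hz → 801 Hz or 797 Hz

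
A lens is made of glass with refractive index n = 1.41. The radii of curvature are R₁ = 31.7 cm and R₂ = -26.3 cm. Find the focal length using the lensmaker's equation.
1/f = (n − 1)(1/R₁ − 1/R₂) → f = 35.06 cm (converging lens)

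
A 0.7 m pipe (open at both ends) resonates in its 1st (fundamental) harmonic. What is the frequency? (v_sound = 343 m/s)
fₙ = nv/(2L) = 245 Hz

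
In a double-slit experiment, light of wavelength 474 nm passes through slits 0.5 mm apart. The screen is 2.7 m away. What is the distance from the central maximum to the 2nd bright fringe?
y = mλL/d = 5.119 mm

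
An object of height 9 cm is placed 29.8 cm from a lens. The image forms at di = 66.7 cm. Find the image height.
hi = (-di/do) × ho = -20.14 cm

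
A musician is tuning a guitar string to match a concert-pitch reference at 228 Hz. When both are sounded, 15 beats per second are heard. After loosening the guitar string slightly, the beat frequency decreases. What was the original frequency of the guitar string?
243 Hz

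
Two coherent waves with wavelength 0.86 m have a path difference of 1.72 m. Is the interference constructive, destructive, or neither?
constructive — path difference = 2λ, a whole number of wavelengths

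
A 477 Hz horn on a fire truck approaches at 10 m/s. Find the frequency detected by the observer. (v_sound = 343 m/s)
f_obs = f·v/(v − v_s) = 491.3 Hz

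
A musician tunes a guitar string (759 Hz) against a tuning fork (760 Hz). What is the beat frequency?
1 Hz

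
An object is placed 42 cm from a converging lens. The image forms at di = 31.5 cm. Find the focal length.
1/f = 1/do + 1/di → f = 18 cm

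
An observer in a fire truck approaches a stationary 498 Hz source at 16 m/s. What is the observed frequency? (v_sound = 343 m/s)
f_obs = f·(v + v_o)/v = 521.2 Hz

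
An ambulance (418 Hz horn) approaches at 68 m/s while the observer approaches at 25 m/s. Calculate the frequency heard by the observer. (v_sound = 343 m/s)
f_obs = f·(v + v_o)/(v − v_s) = 559.4 Hz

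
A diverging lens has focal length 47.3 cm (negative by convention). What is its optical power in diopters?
P = 1/f = -2.114 D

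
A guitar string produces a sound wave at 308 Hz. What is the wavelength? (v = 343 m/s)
λ = v/f = 1.114 m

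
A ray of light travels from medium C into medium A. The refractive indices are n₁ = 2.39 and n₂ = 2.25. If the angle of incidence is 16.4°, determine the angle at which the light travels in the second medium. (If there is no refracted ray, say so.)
sin θ₂ = (n₁/n₂)·sin θ₁ = 0.2999 → θ₂ = 17.45°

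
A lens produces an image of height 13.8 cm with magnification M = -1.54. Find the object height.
ho = |hi|/|M| = 8.961 cm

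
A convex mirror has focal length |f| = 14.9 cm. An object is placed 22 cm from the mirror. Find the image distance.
f = −14.9 cm (convex); 1/di = 1/f − 1/do → di = -8.883 cm (virtual image, behind mirror)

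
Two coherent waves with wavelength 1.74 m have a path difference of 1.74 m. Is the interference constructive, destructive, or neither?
constructive — path difference = 1λ, a whole number of wavelengths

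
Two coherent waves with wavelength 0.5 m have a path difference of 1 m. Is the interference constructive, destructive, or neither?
constructive — path difference = 2λ, a whole number of wavelengths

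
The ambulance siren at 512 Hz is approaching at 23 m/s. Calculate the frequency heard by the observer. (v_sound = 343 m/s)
f_obs = f·v/(v − v_s) = 548.8 Hz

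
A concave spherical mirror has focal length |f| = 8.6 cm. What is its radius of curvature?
R = 2|f| = 17.2 cm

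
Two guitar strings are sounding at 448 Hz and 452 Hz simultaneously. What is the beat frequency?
4 Hz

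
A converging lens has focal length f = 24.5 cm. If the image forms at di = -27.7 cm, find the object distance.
1/do = 1/f − 1/di → do = 13 cm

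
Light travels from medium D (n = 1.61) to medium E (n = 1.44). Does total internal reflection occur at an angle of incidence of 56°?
θc = arcsin(n₂/n₁) = 63.43°; 56° < θc, so no — the ray refracts.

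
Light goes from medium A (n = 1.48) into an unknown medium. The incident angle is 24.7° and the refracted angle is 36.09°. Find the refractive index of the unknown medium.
n₂ = n₁·sin θ₁ / sin θ₂ = 1.05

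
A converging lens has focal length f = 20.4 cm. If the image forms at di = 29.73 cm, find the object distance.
1/do = 1/f − 1/di → do = 65 cm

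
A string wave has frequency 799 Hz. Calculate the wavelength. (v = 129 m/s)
λ = v/f = 0.1615 m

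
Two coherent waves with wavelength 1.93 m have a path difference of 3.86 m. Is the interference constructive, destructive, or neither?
constructive — path difference = 2λ, a whole number of wavelengths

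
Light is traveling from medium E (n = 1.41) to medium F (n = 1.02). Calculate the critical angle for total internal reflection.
θc = arcsin(n₂/n₁) = 46.34°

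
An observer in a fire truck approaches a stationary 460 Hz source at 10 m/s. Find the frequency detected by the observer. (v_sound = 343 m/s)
f_obs = f·(v + v_o)/v = 473.4 Hz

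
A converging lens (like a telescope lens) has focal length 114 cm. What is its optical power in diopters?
P = 1/f = 0.8772 D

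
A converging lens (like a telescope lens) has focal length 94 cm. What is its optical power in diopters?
P = 1/f = 1.064 D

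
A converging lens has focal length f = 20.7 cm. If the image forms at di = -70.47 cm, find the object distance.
1/do = 1/f − 1/di → do = 16 cm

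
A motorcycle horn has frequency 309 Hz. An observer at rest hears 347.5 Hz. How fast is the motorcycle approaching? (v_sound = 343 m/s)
v_s = v·(1 − f/f_obs) = 38 m/s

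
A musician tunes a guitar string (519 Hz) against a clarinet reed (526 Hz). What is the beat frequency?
7 Hz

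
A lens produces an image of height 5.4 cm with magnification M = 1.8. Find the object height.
ho = |hi|/|M| = 3 cm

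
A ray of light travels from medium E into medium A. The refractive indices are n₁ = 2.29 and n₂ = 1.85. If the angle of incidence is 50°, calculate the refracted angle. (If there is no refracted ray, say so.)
sin θ₂ = (n₁/n₂)·sin θ₁ = 0.9482 → θ₂ = 71.48°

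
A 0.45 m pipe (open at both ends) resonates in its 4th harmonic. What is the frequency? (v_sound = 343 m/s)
fₙ = nv/(2L) = 1524 Hz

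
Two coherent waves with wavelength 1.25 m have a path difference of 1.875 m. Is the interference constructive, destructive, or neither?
destructive — path difference = 1.5λ, an odd multiple of λ/2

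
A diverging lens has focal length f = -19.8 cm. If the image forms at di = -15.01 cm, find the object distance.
1/do = 1/f − 1/di → do = 62.05 cm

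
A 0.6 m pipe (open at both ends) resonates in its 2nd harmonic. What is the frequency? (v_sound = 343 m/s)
fₙ = nv/(2L) = 571.7 Hz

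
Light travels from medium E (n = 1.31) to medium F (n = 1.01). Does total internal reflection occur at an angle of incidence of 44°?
θc = arcsin(n₂/n₁) = 50.44°; 44° < θc, so no — the ray refracts.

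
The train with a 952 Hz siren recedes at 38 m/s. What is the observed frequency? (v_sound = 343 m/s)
f_obs = f·v/(v + v_s) = 857 Hz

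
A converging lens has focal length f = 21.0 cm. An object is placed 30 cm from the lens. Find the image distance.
1/di = 1/f − 1/do → di = 70 cm (real image)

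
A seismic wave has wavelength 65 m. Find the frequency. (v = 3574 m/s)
f = v/λ = 54.98 Hz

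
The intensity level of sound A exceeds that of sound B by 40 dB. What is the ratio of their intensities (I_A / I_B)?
I_A/I_B = 10^(Δβ/10) = 10000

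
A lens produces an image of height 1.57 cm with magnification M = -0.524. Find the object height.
ho = |hi|/|M| = 2.996 cm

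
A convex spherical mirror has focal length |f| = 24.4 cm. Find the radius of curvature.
R = 2|f| = 48.8 cm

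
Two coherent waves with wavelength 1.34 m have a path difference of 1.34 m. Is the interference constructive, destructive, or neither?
constructive — path difference = 1λ, a whole number of wavelengths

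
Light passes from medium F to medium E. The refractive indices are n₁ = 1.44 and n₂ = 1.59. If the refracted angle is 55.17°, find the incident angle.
sin θ₁ = (n₂/n₁)·sin θ₂ → θ₁ = 65.01°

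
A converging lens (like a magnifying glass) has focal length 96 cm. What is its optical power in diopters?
P = 1/f = 1.042 D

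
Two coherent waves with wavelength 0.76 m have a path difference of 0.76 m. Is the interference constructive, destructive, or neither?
constructive — path difference = 1λ, a whole number of wavelengths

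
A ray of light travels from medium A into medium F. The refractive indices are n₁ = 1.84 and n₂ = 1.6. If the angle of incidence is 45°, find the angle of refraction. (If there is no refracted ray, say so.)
sin θ₂ = (n₁/n₂)·sin θ₁ = 0.8132 → θ₂ = 54.41°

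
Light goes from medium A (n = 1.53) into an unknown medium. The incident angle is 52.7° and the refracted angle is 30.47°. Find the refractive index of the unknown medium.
n₂ = n₁·sin θ₁ / sin θ₂ = 2.4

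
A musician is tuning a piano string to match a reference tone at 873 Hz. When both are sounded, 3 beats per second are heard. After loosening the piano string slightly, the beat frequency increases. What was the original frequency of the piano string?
870 Hz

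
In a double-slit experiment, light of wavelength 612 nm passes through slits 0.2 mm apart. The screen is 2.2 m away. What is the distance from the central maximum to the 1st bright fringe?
y = mλL/d = 6.732 mm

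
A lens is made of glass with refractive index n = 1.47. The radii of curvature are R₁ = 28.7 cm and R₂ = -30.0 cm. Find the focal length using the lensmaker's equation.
1/f = (n − 1)(1/R₁ − 1/R₂) → f = 31.21 cm (converging lens)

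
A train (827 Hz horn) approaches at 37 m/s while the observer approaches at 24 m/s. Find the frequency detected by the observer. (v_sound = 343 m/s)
f_obs = f·(v + v_o)/(v − v_s) = 991.9 Hz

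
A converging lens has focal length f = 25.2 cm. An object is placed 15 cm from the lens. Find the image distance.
1/di = 1/f − 1/do → di = -37.06 cm (virtual image)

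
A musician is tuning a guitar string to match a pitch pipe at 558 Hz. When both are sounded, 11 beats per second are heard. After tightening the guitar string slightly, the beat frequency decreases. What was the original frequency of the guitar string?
547 Hz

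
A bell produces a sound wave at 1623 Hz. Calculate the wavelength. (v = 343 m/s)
λ = v/f = 0.2113 m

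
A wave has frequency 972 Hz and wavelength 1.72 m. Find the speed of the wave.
v = fλ = 1672 m/s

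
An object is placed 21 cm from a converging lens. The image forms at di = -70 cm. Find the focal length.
1/f = 1/do + 1/di → f = 30 cm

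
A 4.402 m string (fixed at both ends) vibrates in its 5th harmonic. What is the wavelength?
λₙ = 2L/n = 1.761 m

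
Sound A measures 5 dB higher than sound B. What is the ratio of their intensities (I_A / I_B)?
I_A/I_B = 10^(Δβ/10) = 3.162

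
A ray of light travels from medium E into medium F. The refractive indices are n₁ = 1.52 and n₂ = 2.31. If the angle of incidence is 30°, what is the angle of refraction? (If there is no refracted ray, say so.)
sin θ₂ = (n₁/n₂)·sin θ₁ = 0.329 → θ₂ = 19.21°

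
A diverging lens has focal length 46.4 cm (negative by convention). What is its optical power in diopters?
P = 1/f = -2.155 D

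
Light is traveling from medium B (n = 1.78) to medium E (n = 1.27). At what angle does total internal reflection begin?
θc = arcsin(n₂/n₁) = 45.52°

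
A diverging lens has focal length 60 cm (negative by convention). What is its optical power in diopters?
P = 1/f = -1.667 D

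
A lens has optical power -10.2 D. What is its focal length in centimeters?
f = 1/P = -9.804 cm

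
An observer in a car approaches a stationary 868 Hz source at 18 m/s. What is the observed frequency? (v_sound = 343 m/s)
f_obs = f·(v + v_o)/v = 913.6 Hz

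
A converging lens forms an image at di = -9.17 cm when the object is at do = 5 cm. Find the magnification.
M = −di/do = 1.834 (upright image)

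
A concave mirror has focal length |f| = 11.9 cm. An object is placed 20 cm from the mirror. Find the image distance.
f = +11.9 cm (concave); 1/di = 1/f − 1/do → di = 29.38 cm (real image, in front of mirror)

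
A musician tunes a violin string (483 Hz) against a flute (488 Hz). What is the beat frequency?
5 Hz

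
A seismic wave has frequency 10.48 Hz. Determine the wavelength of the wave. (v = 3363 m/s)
λ = v/f = 320.9 m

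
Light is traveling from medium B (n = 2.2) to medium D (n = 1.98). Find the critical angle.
θc = arcsin(n₂/n₁) = 64.16°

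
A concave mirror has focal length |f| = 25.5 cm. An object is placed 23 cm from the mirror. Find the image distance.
f = +25.5 cm (concave); 1/di = 1/f − 1/do → di = -234.6 cm (virtual image, behind mirror)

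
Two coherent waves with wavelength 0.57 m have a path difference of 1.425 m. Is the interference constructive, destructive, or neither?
destructive — path difference = 2.5λ, an odd multiple of λ/2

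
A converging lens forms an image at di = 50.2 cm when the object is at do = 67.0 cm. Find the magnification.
M = −di/do = -0.7493 (inverted image)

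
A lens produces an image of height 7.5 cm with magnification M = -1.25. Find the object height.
ho = |hi|/|M| = 6 cm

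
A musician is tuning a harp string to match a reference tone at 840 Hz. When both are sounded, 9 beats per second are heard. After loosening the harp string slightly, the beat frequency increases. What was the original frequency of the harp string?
831 Hz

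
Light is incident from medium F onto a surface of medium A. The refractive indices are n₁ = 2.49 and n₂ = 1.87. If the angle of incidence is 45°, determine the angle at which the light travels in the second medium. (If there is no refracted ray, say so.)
sin θ₂ = (n₁/n₂)·sin θ₁ = 0.9415 → θ₂ = 70.31°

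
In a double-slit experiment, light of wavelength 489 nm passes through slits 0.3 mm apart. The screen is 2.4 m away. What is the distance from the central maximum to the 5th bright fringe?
y = mλL/d = 19.56 mm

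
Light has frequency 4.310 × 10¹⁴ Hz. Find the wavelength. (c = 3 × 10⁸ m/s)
λ = c/f = 696.1 nm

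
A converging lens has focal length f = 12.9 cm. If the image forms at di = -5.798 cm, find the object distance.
1/do = 1/f − 1/di → do = 4 cm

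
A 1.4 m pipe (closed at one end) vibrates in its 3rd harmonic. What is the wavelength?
λₙ = 4L/n = 1.867 m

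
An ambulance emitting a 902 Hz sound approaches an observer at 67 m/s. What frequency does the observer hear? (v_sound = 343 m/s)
f_obs = f·v/(v − v_s) = 1121 Hz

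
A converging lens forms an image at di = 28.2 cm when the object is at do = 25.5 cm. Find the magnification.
M = −di/do = -1.106 (inverted image)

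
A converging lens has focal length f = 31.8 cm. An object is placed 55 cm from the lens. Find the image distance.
1/di = 1/f − 1/do → di = 75.39 cm (real image)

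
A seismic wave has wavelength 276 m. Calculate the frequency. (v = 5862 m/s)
f = v/λ = 21.24 Hz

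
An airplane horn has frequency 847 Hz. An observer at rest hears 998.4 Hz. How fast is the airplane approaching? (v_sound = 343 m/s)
v_s = v·(1 − f/f_obs) = 52.01 m/s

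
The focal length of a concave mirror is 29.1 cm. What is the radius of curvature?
R = 2|f| = 58.2 cm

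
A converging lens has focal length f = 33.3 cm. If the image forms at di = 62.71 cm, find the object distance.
1/do = 1/f − 1/di → do = 71 cm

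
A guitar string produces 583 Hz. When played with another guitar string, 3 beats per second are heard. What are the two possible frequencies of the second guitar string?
f₂ = 583 ± 3 Hz → 586 Hz or 580 Hz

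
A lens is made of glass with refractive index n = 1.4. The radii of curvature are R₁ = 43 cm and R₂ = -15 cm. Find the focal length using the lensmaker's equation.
1/f = (n − 1)(1/R₁ − 1/R₂) → f = 27.8 cm (converging lens)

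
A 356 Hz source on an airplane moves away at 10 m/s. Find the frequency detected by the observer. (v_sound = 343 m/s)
f_obs = f·v/(v + v_s) = 345.9 Hz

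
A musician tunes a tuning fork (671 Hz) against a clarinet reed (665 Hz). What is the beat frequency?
6 Hz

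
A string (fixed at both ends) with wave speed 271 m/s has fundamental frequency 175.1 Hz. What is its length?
L = v/(2f₁) = 0.7738 m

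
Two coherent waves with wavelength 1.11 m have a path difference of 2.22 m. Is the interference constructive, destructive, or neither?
constructive — path difference = 2λ, a whole number of wavelengths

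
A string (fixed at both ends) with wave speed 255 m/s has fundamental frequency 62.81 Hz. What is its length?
L = v/(2f₁) = 2.03 m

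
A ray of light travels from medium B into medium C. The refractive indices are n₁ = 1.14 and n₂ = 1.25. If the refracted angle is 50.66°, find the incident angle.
sin θ₁ = (n₂/n₁)·sin θ₂ → θ₁ = 58°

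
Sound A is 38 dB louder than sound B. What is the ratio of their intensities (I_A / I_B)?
I_A/I_B = 10^(Δβ/10) = 6310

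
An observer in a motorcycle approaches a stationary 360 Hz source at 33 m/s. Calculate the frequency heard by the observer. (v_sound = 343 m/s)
f_obs = f·(v + v_o)/v = 394.6 Hz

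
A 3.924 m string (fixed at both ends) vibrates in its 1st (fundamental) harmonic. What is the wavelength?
λₙ = 2L/n = 7.848 m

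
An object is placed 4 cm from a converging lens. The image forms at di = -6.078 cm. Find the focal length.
1/f = 1/do + 1/di → f = 11.7 cm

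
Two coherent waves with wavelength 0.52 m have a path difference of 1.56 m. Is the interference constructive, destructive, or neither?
constructive — path difference = 3λ, a whole number of wavelengths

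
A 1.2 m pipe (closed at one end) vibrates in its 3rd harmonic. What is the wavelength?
λₙ = 4L/n = 1.6 m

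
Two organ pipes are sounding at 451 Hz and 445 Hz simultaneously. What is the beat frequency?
6 Hz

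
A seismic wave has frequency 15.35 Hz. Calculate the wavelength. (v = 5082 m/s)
λ = v/f = 331.1 m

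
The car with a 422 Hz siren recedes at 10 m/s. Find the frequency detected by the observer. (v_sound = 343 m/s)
f_obs = f·v/(v + v_s) = 410 Hz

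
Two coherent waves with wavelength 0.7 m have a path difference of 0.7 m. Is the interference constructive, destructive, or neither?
constructive — path difference = 1λ, a whole number of wavelengths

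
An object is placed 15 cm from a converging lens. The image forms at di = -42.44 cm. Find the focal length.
1/f = 1/do + 1/di → f = 23.2 cm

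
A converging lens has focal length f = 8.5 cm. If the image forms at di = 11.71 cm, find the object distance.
1/do = 1/f − 1/di → do = 31.01 cm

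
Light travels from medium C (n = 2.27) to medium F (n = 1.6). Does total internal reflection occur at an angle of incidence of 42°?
θc = arcsin(n₂/n₁) = 44.82°; 42° < θc, so no — the ray refracts.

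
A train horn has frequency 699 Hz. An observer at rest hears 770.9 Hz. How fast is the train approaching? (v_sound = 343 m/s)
v_s = v·(1 − f/f_obs) = 31.99 m/s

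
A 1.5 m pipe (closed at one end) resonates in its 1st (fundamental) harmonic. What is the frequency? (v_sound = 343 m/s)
fₙ = nv/(4L) = 57.17 Hz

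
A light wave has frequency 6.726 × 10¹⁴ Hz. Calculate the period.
T = 1/f = 1.487 × 10⁻¹⁵ s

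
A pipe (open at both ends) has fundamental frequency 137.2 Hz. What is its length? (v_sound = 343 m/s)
L = v/(2f₁) = 1.25 m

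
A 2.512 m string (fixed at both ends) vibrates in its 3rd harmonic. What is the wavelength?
λₙ = 2L/n = 1.675 m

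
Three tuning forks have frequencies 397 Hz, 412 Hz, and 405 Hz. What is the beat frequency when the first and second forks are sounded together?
15 Hz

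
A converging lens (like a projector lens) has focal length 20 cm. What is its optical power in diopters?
P = 1/f = 5 D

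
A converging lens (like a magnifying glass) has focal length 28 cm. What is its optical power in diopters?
P = 1/f = 3.571 D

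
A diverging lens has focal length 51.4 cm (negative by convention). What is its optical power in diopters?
P = 1/f = -1.946 D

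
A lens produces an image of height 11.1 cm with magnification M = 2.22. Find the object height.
ho = |hi|/|M| = 5 cm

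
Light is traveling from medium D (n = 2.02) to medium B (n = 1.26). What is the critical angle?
θc = arcsin(n₂/n₁) = 38.59°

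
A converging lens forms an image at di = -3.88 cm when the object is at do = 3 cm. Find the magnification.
M = −di/do = 1.293 (upright image)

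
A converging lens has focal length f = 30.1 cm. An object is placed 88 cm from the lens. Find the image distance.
1/di = 1/f − 1/do → di = 45.75 cm (real image)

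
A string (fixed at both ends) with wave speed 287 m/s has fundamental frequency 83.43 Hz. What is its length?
L = v/(2f₁) = 1.72 m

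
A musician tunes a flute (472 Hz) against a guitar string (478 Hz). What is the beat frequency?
6 Hz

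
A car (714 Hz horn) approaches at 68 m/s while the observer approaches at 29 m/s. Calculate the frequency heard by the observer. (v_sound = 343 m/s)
f_obs = f·(v + v_o)/(v − v_s) = 965.8 Hz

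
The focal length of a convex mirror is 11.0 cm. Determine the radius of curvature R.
R = 2|f| = 22 cm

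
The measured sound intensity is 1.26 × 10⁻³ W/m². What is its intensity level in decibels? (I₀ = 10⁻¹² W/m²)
β = 10·log₁₀(I/I₀) = 91 dB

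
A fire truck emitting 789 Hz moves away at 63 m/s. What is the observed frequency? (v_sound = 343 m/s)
f_obs = f·v/(v + v_s) = 666.6 Hz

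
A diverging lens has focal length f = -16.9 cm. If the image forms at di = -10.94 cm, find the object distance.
1/do = 1/f − 1/di → do = 31.02 cm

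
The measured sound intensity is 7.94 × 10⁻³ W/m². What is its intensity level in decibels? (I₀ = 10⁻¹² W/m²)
β = 10·log₁₀(I/I₀) = 99 dB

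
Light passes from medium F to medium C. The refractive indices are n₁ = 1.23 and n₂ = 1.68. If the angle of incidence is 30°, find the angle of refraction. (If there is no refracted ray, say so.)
sin θ₂ = (n₁/n₂)·sin θ₁ = 0.3661 → θ₂ = 21.47°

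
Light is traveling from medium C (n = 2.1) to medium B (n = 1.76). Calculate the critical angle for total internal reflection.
θc = arcsin(n₂/n₁) = 56.94°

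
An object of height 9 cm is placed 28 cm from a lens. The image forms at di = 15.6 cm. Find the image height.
hi = (-di/do) × ho = -5.014 cm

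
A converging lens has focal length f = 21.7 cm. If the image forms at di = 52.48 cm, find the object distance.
1/do = 1/f − 1/di → do = 37 cm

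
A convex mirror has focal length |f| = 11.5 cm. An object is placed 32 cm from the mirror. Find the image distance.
f = −11.5 cm (convex); 1/di = 1/f − 1/do → di = -8.46 cm (virtual image, behind mirror)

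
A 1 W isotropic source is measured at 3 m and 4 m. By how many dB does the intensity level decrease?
Δβ = 20·log₁₀(r₂/r₁) = 2.499 dB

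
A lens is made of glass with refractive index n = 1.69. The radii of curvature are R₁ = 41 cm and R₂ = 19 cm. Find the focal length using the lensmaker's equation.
1/f = (n − 1)(1/R₁ − 1/R₂) → f = -51.32 cm (diverging lens)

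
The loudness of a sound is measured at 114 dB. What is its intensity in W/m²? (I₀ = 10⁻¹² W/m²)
I = I₀·10^(β/10) = 2.51 × 10⁻¹ W/m²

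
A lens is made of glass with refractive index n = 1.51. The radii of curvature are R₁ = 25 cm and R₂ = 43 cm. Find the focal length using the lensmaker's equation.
1/f = (n − 1)(1/R₁ − 1/R₂) → f = 117.1 cm (converging lens)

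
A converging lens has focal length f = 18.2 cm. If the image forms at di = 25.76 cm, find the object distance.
1/do = 1/f − 1/di → do = 62.01 cm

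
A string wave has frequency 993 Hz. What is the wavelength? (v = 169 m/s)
λ = v/f = 0.1702 m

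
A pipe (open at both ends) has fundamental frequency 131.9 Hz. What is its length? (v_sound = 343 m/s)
L = v/(2f₁) = 1.3 m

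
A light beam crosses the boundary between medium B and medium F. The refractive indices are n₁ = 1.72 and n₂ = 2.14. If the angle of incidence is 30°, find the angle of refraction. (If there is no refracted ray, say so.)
sin θ₂ = (n₁/n₂)·sin θ₁ = 0.4019 → θ₂ = 23.7°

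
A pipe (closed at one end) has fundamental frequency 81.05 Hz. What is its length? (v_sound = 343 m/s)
L = v/(4f₁) = 1.058 m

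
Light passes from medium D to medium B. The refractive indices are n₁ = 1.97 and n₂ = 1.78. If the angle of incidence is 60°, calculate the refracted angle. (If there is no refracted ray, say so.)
sin θ₂ = (n₁/n₂)·sin θ₁ = 0.9585 → θ₂ = 73.43°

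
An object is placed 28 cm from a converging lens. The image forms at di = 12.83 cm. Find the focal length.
1/f = 1/do + 1/di → f = 8.798 cm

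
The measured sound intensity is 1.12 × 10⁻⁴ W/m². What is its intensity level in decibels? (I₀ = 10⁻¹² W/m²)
β = 10·log₁₀(I/I₀) = 80.49 dB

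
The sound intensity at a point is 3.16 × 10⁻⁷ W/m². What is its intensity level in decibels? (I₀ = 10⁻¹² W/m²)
β = 10·log₁₀(I/I₀) = 55 dB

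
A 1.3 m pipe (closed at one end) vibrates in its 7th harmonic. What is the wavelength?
λₙ = 4L/n = 0.7429 m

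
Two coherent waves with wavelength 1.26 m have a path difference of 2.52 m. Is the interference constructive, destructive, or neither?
constructive — path difference = 2λ, a whole number of wavelengths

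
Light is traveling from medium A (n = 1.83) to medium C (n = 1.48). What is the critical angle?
θc = arcsin(n₂/n₁) = 53.97°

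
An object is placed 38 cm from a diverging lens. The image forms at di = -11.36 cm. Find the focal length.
1/f = 1/do + 1/di → f = -16.2 cm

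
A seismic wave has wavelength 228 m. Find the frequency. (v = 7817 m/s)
f = v/λ = 34.29 Hz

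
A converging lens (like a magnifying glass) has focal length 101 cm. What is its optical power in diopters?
P = 1/f = 0.9901 D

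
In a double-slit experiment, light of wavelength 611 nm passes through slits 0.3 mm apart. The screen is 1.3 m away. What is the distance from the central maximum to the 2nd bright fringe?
y = mλL/d = 5.295 mm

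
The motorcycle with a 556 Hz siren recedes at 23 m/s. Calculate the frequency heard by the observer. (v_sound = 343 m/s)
f_obs = f·v/(v + v_s) = 521.1 Hz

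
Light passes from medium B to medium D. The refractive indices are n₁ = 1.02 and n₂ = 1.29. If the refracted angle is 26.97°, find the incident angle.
sin θ₁ = (n₂/n₁)·sin θ₂ → θ₁ = 35°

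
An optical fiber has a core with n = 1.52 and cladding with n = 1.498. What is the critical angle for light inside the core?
θc = arcsin(n_cladding/n_core) = 80.24°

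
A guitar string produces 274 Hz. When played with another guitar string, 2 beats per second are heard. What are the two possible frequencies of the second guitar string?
f₂ = 274 ± 2 Hz → 276 Hz or 272 Hz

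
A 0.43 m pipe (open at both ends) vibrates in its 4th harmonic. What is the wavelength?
λₙ = 2L/n = 0.215 m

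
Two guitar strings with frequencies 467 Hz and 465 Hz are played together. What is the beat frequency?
2 Hz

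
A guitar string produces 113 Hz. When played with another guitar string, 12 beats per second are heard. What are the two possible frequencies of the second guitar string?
f₂ = 113 ± 12 Hz → 125 Hz or 101 Hz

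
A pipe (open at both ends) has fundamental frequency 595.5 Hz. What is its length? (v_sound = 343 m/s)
L = v/(2f₁) = 0.288 m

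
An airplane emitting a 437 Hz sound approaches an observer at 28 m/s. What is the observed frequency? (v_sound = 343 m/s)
f_obs = f·v/(v − v_s) = 475.8 Hz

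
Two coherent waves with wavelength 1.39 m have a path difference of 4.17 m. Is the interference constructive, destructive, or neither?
constructive — path difference = 3λ, a whole number of wavelengths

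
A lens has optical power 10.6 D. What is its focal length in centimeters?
f = 1/P = 9.434 cm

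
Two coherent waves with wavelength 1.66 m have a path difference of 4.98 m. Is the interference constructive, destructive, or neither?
constructive — path difference = 3λ, a whole number of wavelengths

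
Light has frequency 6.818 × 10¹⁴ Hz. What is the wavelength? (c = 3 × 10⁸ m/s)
λ = c/f = 440 nm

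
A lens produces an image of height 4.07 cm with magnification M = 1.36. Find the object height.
ho = |hi|/|M| = 2.993 cm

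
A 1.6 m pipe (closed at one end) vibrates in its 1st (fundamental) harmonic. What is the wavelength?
λₙ = 4L/n = 6.4 m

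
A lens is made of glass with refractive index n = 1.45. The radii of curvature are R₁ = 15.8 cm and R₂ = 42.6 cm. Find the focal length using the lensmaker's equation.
1/f = (n − 1)(1/R₁ − 1/R₂) → f = 55.81 cm (converging lens)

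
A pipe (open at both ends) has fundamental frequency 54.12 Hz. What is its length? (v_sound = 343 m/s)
L = v/(2f₁) = 3.169 m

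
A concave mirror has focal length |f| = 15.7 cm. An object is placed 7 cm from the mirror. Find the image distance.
f = +15.7 cm (concave); 1/di = 1/f − 1/do → di = -12.63 cm (virtual image, behind mirror)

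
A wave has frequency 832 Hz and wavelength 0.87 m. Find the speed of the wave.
v = fλ = 723.8 m/s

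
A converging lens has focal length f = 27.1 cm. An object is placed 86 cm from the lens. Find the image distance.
1/di = 1/f − 1/do → di = 39.57 cm (real image)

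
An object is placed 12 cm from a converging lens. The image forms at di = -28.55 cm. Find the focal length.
1/f = 1/do + 1/di → f = 20.7 cm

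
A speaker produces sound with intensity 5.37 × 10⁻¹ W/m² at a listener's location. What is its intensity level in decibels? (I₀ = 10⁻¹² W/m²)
β = 10·log₁₀(I/I₀) = 117.3 dB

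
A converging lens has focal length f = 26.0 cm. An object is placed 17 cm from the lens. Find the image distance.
1/di = 1/f − 1/do → di = -49.11 cm (virtual image)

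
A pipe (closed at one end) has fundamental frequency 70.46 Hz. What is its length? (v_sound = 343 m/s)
L = v/(4f₁) = 1.217 m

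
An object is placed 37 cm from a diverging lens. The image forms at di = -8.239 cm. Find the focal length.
1/f = 1/do + 1/di → f = -10.6 cm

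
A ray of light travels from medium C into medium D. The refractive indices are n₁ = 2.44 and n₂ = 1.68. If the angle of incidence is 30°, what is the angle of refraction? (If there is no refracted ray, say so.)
sin θ₂ = (n₁/n₂)·sin θ₁ = 0.7262 → θ₂ = 46.57°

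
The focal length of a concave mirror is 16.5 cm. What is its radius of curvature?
R = 2|f| = 33 cm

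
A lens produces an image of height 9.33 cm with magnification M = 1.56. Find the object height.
ho = |hi|/|M| = 5.981 cm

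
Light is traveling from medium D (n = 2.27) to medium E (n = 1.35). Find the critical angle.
θc = arcsin(n₂/n₁) = 36.49°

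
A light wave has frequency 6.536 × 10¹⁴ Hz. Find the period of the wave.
T = 1/f = 1.530 × 10⁻¹⁵ s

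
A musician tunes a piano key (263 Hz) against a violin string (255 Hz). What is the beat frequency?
8 Hz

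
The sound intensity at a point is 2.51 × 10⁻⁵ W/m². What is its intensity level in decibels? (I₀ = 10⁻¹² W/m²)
β = 10·log₁₀(I/I₀) = 74 dB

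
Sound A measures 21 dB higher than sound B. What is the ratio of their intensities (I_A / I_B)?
I_A/I_B = 10^(Δβ/10) = 125.9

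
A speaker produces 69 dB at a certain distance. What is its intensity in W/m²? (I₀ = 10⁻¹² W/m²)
I = I₀·10^(β/10) = 7.94 × 10⁻⁶ W/m²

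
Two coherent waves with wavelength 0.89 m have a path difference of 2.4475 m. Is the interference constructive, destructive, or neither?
neither (partial) — path difference = 2.75λ, neither a whole number of wavelengths nor an odd multiple of λ/2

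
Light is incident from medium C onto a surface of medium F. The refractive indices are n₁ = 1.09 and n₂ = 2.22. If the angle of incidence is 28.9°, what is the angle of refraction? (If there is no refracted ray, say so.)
sin θ₂ = (n₁/n₂)·sin θ₁ = 0.2373 → θ₂ = 13.73°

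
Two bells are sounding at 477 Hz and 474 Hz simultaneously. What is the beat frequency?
3 Hz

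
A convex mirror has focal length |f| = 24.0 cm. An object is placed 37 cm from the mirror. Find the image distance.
f = −24.0 cm (convex); 1/di = 1/f − 1/do → di = -14.56 cm (virtual image, behind mirror)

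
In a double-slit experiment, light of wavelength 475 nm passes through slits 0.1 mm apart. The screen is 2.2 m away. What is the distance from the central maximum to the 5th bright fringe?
y = mλL/d = 52.25 mm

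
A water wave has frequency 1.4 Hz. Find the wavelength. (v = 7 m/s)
λ = v/f = 5 m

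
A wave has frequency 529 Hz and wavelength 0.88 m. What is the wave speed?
v = fλ = 465.5 m/s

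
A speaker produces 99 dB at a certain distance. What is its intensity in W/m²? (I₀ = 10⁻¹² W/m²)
I = I₀·10^(β/10) = 7.94 × 10⁻³ W/m²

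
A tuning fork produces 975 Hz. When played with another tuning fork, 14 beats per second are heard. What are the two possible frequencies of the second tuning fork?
f₂ = 975 ± 14 Hz → 989 Hz or 961 Hz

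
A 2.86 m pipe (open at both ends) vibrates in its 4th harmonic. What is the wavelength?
λₙ = 2L/n = 1.43 m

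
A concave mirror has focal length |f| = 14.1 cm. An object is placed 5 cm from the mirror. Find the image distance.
f = +14.1 cm (concave); 1/di = 1/f − 1/do → di = -7.747 cm (virtual image, behind mirror)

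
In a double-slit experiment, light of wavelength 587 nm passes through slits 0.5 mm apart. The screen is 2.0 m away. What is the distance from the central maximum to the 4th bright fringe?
y = mλL/d = 9.392 mm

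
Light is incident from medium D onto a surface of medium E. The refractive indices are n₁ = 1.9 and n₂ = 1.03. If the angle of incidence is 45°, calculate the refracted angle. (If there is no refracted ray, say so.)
sin θ₂ = (n₁/n₂)·sin θ₁ = 1.304 > 1, so there is no refracted ray — the light undergoes total internal reflection.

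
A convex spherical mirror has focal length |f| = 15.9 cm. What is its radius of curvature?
R = 2|f| = 31.8 cm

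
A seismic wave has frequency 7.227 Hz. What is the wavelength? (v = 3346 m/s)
λ = v/f = 463 m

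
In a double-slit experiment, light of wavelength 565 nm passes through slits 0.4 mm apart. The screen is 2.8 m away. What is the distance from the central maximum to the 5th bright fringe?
y = mλL/d = 19.78 mm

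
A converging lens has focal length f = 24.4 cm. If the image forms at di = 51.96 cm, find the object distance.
1/do = 1/f − 1/di → do = 46 cm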